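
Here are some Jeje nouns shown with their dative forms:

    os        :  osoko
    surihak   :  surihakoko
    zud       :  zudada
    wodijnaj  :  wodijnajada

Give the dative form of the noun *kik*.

Looking at the final consonant of each stem: -oko when the stem ends in a voiceless consonant (*os*, *surihak*); -ada when the stem ends in a voiced consonant (*zud*, *wodijnaj*).
*kik* — final consonant /k/ (voiceless) → -oko → *kikoko*.

kikoko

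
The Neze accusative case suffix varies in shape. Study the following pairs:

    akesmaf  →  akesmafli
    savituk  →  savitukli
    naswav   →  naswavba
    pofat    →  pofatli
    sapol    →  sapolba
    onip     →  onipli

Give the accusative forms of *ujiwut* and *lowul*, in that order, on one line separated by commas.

ujiwutli, lowulba

The pattern is voicing of the final consonant: -li when the stem ends in a voiceless consonant (*akesmaf*, *savituk*, *pofat*, *onip*); -ba when the stem ends in a voiced consonant (*naswav*, *sapol*).
*ujiwut* — final consonant /t/ (voiceless) → -li → *ujiwutli*.
*lowul* — final consonant /l/ (voiced) → -ba → *lowulba*.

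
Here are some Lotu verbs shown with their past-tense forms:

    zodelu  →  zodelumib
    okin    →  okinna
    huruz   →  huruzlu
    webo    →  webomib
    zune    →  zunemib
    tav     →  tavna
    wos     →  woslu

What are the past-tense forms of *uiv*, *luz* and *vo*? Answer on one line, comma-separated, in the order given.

The pattern is sibilance of the final sound: -lu when the stem ends in a sibilant (*huruz*, *wos*); -na when the stem ends in a non-sibilant consonant (*okin*, *tav*); -mib when the stem ends in a vowel (*zodelu*, *webo*, *zune*).
*uiv*: final sound = /v/, a non-sibilant consonant → -na → *uivna*.
*luz*: final sound = /z/, a sibilant → -lu → *luzlu*.
The final sound of *vo* is /o/, which is a vowel, so the suffix is -mib, giving *vomib*.

uivna, luzlu, vomib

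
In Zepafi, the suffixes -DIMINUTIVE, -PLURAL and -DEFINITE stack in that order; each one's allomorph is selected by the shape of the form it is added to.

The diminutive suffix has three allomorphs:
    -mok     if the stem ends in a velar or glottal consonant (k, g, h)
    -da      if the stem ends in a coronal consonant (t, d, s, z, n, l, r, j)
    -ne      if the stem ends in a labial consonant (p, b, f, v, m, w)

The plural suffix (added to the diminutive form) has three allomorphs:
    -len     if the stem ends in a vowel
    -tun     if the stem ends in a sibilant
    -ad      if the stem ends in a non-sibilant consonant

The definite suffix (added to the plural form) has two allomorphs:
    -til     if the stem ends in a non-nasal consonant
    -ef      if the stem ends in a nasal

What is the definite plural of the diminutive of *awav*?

awavnelenef

The final consonant of *awav* is /v/, which is labial, so the diminutive suffix is -ne, giving *awavne*.
The diminutive form *awavne* — final sound /e/ (a vowel) → -len → *awavnelen*.
The plural form *awavnelen* — final consonant /n/ (a nasal) → -ef → *awavnelenef*.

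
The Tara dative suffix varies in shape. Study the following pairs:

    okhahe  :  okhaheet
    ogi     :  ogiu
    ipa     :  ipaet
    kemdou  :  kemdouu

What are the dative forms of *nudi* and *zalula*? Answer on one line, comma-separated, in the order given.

The alternation tracks the last vowel of the stem — -u when the last vowel of the stem is a high vowel (*ogi*, *kemdou*); -et when the last vowel of the stem is a non-high vowel (*okhahe*, *ipa*).
*nudi* — last vowel /i/ (a high vowel) → -u → *nudiu*.
*zalula*: last vowel = /a/, a non-high vowel → -et → *zalulaet*.

nudiu, zalulaet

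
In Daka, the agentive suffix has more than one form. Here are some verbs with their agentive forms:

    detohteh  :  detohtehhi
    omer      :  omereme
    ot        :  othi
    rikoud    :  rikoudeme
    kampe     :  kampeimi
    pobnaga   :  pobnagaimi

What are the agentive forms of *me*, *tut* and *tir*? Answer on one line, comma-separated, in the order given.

meimi, tuthi, tireme

The suffix is conditioned by the final sound: -hi when the stem ends in a voiceless consonant (*detohteh*, *ot*); -eme when the stem ends in a voiced consonant (*omer*, *rikoud*); -imi when the stem ends in a vowel (*kampe*, *pobnaga*).
*me* — final sound /e/ (a vowel) → -imi → *meimi*.
*tut*: final sound = /t/, a voiceless consonant → -hi → *tuthi*.
*tir*: final sound = /r/, a voiced consonant → -eme → *tireme*.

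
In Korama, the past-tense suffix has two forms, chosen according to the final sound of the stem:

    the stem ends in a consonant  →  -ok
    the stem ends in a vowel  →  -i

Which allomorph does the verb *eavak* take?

-ok

*eavak*: final sound = /k/, a consonant → -ok.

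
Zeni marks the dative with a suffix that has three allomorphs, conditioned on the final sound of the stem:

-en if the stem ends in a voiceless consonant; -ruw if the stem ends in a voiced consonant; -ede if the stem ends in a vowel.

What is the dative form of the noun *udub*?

udubruw

Since the final sound of *udub* is /b/ (a voiced consonant), it takes -ruw, giving *udubruw*.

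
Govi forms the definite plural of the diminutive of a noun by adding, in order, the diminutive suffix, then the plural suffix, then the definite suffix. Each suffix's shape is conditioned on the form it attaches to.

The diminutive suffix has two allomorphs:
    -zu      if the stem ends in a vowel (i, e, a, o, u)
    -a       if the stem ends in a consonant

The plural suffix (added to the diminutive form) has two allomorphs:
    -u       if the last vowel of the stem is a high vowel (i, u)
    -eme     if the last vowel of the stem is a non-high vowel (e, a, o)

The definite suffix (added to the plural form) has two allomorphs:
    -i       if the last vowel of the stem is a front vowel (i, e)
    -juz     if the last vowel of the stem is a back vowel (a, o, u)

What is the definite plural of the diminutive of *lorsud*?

*lorsud*: final sound = /d/, a consonant → -a → *lorsuda*.
The last vowel of the diminutive form *lorsuda* is /a/, which is a non-high vowel, so the plural suffix is -eme, giving *lorsudaeme*.
The plural form *lorsudaeme*: last vowel = /e/, a front vowel → -i → *lorsudaemei*.

lorsudaemei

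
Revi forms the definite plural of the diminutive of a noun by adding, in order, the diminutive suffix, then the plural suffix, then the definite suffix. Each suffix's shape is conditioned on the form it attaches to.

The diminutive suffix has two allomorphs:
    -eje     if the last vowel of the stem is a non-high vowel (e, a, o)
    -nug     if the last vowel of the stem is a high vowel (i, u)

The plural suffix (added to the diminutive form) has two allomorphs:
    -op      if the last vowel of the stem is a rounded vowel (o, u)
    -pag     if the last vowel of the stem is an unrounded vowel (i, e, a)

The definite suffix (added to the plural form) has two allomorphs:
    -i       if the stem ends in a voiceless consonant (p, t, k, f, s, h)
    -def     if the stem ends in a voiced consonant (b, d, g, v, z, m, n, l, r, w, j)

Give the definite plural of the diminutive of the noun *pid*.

Since the last vowel of *pid* is /i/ (a high vowel), it takes -nug, giving *pidnug*.
Since the last vowel of the diminutive form *pidnug* is /u/ (a rounded vowel), it takes -op, giving *pidnugop*.
The plural form *pidnugop* — final consonant /p/ (voiceless) → -i → *pidnugopi*.

pidnugopi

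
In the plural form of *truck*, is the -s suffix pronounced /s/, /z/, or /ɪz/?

/s/

The stem *truck* ends in a voiceless non-sibilant consonant.
The plural suffix surfaces as /ɪz/ after sibilants, /s/ after other voiceless consonants, and /z/ after other voiced sounds.
So the plural -s on *truck* is pronounced /s/.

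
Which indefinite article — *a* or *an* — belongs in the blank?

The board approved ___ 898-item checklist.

an

The indefinite article is chosen by the initial *sound* of the following word, not its spelling.
The number *898* is spoken "eight hundred …", beginning with /eɪt/ — a vowel sound.
So the article is *an*: The board approved an 898-item checklist.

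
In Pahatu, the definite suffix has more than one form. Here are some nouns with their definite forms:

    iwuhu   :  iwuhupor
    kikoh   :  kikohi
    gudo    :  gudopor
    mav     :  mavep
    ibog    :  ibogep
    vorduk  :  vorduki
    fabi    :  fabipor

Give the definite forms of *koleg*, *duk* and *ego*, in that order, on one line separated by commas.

kolegep, duki, egopor

The suffix is conditioned by the final sound: -i when the stem ends in a voiceless consonant (*kikoh*, *vorduk*); -ep when the stem ends in a voiced consonant (*mav*, *ibog*); -por when the stem ends in a vowel (*iwuhu*, *gudo*, *fabi*).
*koleg* — final sound /g/ (a voiced consonant) → -ep → *kolegep*.
*duk* — final sound /k/ (a voiceless consonant) → -i → *duki*.
*ego*: final sound = /o/, a vowel → -por → *egopor*.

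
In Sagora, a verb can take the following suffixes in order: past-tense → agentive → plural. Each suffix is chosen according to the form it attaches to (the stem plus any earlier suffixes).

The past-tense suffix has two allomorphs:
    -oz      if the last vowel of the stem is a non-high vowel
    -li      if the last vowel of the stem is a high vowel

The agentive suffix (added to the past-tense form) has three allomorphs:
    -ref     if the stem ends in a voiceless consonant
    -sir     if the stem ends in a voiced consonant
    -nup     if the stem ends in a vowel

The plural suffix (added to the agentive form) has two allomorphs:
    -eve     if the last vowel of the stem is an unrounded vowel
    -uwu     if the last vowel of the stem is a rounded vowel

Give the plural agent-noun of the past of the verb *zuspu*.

zuspulinupuwu

Since the last vowel of *zuspu* is /u/ (a high vowel), it takes -li, giving *zuspuli*.
The past-tense form *zuspuli* — final sound /i/ (a vowel) → -nup → *zuspulinup*.
The agentive form *zuspulinup* — last vowel /u/ (a rounded vowel) → -uwu → *zuspulinupuwu*.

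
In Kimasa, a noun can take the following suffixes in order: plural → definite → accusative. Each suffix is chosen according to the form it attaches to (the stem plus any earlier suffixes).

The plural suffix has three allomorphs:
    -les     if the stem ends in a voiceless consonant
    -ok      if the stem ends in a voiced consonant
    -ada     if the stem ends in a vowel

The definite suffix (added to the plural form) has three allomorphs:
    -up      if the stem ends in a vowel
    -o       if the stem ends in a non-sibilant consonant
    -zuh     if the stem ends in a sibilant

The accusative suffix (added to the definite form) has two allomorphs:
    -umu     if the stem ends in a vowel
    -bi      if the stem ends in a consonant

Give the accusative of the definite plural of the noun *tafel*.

The final sound of *tafel* is /l/, which is a voiced consonant, so the plural suffix is -ok, giving *tafelok*.
The plural form *tafelok*: final sound = /k/, a non-sibilant consonant → -o → *tafeloko*.
The final sound of the definite form *tafeloko* is /o/, which is a vowel, so the accusative suffix is -umu, giving *tafelokoumu*.

tafelokoumu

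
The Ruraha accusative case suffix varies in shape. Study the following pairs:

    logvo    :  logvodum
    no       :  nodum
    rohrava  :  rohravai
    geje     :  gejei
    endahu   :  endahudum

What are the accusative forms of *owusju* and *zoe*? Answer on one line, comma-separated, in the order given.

The pattern is rounding harmony: -dum when the last vowel of the stem is a rounded vowel (*logvo*, *no*, *endahu*); -i when the last vowel of the stem is an unrounded vowel (*rohrava*, *geje*).
The last vowel of *owusju* is /u/, which is a rounded vowel, so the suffix is -dum, giving *owusjudum*.
Since the last vowel of *zoe* is /e/ (an unrounded vowel), it takes -i, giving *zoei*.

owusjudum, zoei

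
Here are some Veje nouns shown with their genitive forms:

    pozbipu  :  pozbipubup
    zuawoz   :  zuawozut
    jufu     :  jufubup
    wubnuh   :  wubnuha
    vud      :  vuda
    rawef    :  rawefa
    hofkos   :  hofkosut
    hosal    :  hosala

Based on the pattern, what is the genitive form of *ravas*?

ravasut

The pattern is sibilance of the final sound: -ut when the stem ends in a sibilant (*zuawoz*, *hofkos*); -a when the stem ends in a non-sibilant consonant (*wubnuh*, *vud*, *rawef*, *hosal*); -bup when the stem ends in a vowel (*pozbipu*, *jufu*).
*ravas*: final sound = /s/, a sibilant → -ut → *ravasut*.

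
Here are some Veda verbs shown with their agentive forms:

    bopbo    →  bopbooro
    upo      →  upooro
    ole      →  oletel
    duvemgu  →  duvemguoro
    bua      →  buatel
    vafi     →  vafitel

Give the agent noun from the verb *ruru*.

Looking at the last vowel of each stem: -oro when the last vowel of the stem is a rounded vowel (*bopbo*, *upo*, *duvemgu*); -tel when the last vowel of the stem is an unrounded vowel (*ole*, *bua*, *vafi*).
The last vowel of *ruru* is /u/, which is a rounded vowel, so the suffix is -oro, giving *ruruoro*.

ruruoro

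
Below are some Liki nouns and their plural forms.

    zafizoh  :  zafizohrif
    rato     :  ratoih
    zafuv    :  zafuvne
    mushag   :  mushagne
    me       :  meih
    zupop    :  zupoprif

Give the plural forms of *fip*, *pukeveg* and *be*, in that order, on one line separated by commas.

fiprif, pukevegne, beih

The suffix is conditioned by the final sound: -rif when the stem ends in a voiceless consonant (*zafizoh*, *zupop*); -ne when the stem ends in a voiced consonant (*zafuv*, *mushag*); -ih when the stem ends in a vowel (*rato*, *me*).
*fip* — final sound /p/ (a voiceless consonant) → -rif → *fiprif*.
Since the final sound of *pukeveg* is /g/ (a voiced consonant), it takes -ne, giving *pukevegne*.
*be*: final sound = /e/, a vowel → -ih → *beih*.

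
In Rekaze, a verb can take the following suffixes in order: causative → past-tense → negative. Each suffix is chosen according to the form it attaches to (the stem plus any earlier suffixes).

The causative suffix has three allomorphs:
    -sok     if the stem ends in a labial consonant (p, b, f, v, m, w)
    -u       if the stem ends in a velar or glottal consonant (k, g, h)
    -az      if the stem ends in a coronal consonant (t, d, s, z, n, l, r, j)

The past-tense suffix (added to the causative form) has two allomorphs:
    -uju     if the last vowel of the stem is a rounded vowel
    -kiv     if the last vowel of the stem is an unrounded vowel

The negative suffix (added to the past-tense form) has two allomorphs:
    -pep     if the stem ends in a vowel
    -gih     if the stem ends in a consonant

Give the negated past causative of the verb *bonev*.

bonevsokujupep

*bonev*: final consonant = /v/, labial → -sok → *bonevsok*.
The causative form *bonevsok*: last vowel = /o/, a rounded vowel → -uju → *bonevsokuju*.
Since the final sound of the past-tense form *bonevsokuju* is /u/ (a vowel), it takes -pep, giving *bonevsokujupep*.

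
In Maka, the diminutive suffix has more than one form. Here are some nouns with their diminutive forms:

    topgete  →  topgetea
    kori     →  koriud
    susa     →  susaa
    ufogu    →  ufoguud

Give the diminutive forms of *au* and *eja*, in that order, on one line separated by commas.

auud, ejaa

The suffix is conditioned by the last vowel: -ud when the last vowel of the stem is a high vowel (*kori*, *ufogu*); -a when the last vowel of the stem is a non-high vowel (*topgete*, *susa*).
*au* — last vowel /u/ (a high vowel) → -ud → *auud*.
*eja* — last vowel /a/ (a non-high vowel) → -a → *ejaa*.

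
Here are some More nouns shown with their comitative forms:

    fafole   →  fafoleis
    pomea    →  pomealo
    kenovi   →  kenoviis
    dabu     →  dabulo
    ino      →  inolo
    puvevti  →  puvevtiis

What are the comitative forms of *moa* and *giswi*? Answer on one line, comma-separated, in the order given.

The suffix is conditioned by the last vowel: -is when the last vowel of the stem is a front vowel (*fafole*, *kenovi*, *puvevti*); -lo when the last vowel of the stem is a back vowel (*pomea*, *dabu*, *ino*).
Since the last vowel of *moa* is /a/ (a back vowel), it takes -lo, giving *moalo*.
Since the last vowel of *giswi* is /i/ (a front vowel), it takes -is, giving *giswiis*.

moalo, giswiis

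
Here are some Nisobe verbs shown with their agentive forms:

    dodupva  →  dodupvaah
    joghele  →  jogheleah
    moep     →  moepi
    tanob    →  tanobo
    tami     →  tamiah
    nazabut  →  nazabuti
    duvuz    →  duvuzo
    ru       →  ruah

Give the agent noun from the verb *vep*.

The pattern is voicing of the final sound: -i when the stem ends in a voiceless consonant (*moep*, *nazabut*); -o when the stem ends in a voiced consonant (*tanob*, *duvuz*); -ah when the stem ends in a vowel (*dodupva*, *joghele*, *tami*, *ru*).
*vep*: final sound = /p/, a voiceless consonant → -i → *vepi*.

vepi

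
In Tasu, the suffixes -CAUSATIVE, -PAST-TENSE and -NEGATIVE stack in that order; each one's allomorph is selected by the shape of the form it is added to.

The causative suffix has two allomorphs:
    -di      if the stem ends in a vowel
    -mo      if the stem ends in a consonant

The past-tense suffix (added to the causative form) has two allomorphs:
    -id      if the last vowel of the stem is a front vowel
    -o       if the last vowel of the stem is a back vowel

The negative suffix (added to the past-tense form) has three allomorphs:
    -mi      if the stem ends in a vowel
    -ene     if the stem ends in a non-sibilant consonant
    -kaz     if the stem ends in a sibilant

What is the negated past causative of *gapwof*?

*gapwof* — final sound /f/ (a consonant) → -mo → *gapwofmo*.
The last vowel of the causative form *gapwofmo* is /o/, which is a back vowel, so the past-tense suffix is -o, giving *gapwofmoo*.
The past-tense form *gapwofmoo* — final sound /o/ (a vowel) → -mi → *gapwofmoomi*.

gapwofmoomi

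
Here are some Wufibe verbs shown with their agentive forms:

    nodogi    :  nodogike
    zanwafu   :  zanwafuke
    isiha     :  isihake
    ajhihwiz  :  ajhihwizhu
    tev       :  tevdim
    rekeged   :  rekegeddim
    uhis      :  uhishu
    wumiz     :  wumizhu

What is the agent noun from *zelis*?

The pattern is sibilance of the final sound: -hu when the stem ends in a sibilant (*ajhihwiz*, *uhis*, *wumiz*); -dim when the stem ends in a non-sibilant consonant (*tev*, *rekeged*); -ke when the stem ends in a vowel (*nodogi*, *zanwafu*, *isiha*).
Since the final sound of *zelis* is /s/ (a sibilant), it takes -hu, giving *zelishu*.

zelishu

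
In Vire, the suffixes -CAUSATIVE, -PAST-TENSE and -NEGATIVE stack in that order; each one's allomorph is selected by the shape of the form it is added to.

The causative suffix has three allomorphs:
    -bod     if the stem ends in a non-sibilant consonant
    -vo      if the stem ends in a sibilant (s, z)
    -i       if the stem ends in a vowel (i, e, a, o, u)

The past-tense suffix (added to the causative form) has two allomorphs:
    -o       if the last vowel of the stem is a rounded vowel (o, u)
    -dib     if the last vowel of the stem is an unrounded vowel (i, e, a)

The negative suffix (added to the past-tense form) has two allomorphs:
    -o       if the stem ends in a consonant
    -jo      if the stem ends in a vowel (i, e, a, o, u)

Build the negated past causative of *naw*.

nawbodojo

The final sound of *naw* is /w/, which is a non-sibilant consonant, so the causative suffix is -bod, giving *nawbod*.
The causative form *nawbod*: last vowel = /o/, a rounded vowel → -o → *nawbodo*.
The final sound of the past-tense form *nawbodo* is /o/, which is a vowel, so the negative suffix is -jo, giving *nawbodojo*.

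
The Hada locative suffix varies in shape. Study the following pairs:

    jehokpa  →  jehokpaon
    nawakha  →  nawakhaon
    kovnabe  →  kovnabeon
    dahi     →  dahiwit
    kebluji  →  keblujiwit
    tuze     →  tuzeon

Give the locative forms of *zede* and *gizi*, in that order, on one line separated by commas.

Looking at the last vowel of each stem: -wit when the last vowel of the stem is a high vowel (*dahi*, *kebluji*); -on when the last vowel of the stem is a non-high vowel (*jehokpa*, *nawakha*, *kovnabe*, *tuze*).
*zede*: last vowel = /e/, a non-high vowel → -on → *zedeon*.
Since the last vowel of *gizi* is /i/ (a high vowel), it takes -wit, giving *giziwit*.

zedeon, giziwit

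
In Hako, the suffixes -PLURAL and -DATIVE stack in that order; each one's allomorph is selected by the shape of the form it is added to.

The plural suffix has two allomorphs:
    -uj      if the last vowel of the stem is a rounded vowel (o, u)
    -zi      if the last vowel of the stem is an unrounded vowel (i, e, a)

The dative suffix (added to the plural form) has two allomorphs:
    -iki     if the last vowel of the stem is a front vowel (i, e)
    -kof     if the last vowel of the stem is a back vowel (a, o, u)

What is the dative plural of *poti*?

potiziiki

Since the last vowel of *poti* is /i/ (an unrounded vowel), it takes -zi, giving *potizi*.
Since the last vowel of the plural form *potizi* is /i/ (a front vowel), it takes -iki, giving *potiziiki*.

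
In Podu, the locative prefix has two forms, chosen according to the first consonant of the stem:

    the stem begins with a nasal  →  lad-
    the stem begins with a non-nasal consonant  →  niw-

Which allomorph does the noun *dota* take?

*dota*: first consonant = /d/, non-nasal → niw-.

niw-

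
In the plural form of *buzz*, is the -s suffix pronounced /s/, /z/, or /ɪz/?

The stem *buzz* ends in a sibilant (/s, z, ʃ, ʒ, tʃ, dʒ/).
The plural suffix surfaces as /ɪz/ after sibilants, /s/ after other voiceless consonants, and /z/ after other voiced sounds.
So the plural -s on *buzz* is pronounced /ɪz/.

/ɪz/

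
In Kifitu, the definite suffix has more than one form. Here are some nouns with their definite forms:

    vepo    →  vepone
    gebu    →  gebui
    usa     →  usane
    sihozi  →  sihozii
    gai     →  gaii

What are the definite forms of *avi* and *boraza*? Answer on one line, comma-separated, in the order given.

avii, borazane

The suffix is conditioned by the last vowel: -i when the last vowel of the stem is a high vowel (*gebu*, *sihozi*, *gai*); -ne when the last vowel of the stem is a non-high vowel (*vepo*, *usa*).
The last vowel of *avi* is /i/, which is a high vowel, so the suffix is -i, giving *avii*.
*boraza*: last vowel = /a/, a non-high vowel → -ne → *borazane*.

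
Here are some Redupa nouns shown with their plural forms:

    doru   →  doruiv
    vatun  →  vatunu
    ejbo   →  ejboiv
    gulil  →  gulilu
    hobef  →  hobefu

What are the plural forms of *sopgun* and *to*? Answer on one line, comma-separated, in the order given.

sopgunu, toiv

The pattern is consonant vs. vowel: -u when the stem ends in a consonant (*vatun*, *gulil*, *hobef*); -iv when the stem ends in a vowel (*doru*, *ejbo*).
*sopgun*: final sound = /n/, a consonant → -u → *sopgunu*.
*to*: final sound = /o/, a vowel → -iv → *toiv*.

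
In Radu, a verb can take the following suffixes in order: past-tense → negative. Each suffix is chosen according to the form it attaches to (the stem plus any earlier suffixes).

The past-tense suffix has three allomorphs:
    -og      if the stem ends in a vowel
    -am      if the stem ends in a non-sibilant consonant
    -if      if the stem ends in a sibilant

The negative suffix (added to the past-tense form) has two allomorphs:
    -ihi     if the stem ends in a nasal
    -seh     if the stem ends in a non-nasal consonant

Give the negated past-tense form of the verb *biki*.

bikiogseh

*biki* — final sound /i/ (a vowel) → -og → *bikiog*.
The final consonant of the past-tense form *bikiog* is /g/, which is non-nasal, so the negative suffix is -seh, giving *bikiogseh*.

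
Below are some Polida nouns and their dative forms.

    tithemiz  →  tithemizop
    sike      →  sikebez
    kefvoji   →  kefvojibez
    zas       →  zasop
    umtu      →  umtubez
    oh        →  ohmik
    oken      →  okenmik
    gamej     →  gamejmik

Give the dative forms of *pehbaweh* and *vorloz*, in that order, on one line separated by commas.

The alternation tracks the final sound of the stem — -op when the stem ends in a sibilant (*tithemiz*, *zas*); -mik when the stem ends in a non-sibilant consonant (*oh*, *oken*, *gamej*); -bez when the stem ends in a vowel (*sike*, *kefvoji*, *umtu*).
*pehbaweh* — final sound /h/ (a non-sibilant consonant) → -mik → *pehbawehmik*.
Since the final sound of *vorloz* is /z/ (a sibilant), it takes -op, giving *vorlozop*.

pehbawehmik, vorlozop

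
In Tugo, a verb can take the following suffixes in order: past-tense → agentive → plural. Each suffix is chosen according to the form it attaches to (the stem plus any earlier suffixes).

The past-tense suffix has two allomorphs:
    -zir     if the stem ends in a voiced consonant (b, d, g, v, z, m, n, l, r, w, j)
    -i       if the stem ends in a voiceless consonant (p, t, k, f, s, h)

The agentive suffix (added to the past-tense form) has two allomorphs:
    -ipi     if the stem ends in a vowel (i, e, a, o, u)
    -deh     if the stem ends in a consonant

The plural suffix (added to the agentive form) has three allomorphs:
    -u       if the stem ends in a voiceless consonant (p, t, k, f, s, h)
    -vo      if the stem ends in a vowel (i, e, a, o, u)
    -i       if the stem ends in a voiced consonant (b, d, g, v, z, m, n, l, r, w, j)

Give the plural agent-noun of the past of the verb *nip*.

nipiipivo

The final consonant of *nip* is /p/, which is voiceless, so the past-tense suffix is -i, giving *nipi*.
The past-tense form *nipi* — final sound /i/ (a vowel) → -ipi → *nipiipi*.
The agentive form *nipiipi*: final sound = /i/, a vowel → -vo → *nipiipivo*.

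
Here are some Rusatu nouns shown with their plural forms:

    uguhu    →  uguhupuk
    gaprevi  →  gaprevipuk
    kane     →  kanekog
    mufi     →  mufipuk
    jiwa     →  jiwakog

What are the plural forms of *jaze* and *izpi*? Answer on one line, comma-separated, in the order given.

jazekog, izpipuk

The alternation tracks the last vowel of the stem — -puk when the last vowel of the stem is a high vowel (*uguhu*, *gaprevi*, *mufi*); -kog when the last vowel of the stem is a non-high vowel (*kane*, *jiwa*).
*jaze*: last vowel = /e/, a non-high vowel → -kog → *jazekog*.
*izpi*: last vowel = /i/, a high vowel → -puk → *izpipuk*.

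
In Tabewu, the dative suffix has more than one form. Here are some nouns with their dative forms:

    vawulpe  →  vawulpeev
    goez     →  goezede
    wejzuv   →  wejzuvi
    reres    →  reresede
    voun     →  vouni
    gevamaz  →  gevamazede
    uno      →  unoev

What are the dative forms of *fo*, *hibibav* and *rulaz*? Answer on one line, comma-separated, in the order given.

foev, hibibavi, rulazede

The pattern is sibilance of the final sound: -ede when the stem ends in a sibilant (*goez*, *reres*, *gevamaz*); -i when the stem ends in a non-sibilant consonant (*wejzuv*, *voun*); -ev when the stem ends in a vowel (*vawulpe*, *uno*).
Since the final sound of *fo* is /o/ (a vowel), it takes -ev, giving *foev*.
*hibibav* — final sound /v/ (a non-sibilant consonant) → -i → *hibibavi*.
Since the final sound of *rulaz* is /z/ (a sibilant), it takes -ede, giving *rulazede*.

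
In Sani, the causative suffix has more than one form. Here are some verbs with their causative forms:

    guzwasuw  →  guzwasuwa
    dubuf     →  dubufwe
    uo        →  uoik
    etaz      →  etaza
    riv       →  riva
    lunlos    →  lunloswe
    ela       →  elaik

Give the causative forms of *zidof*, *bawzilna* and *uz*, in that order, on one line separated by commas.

The pattern is voicing of the final sound: -we when the stem ends in a voiceless consonant (*dubuf*, *lunlos*); -a when the stem ends in a voiced consonant (*guzwasuw*, *etaz*, *riv*); -ik when the stem ends in a vowel (*uo*, *ela*).
Since the final sound of *zidof* is /f/ (a voiceless consonant), it takes -we, giving *zidofwe*.
Since the final sound of *bawzilna* is /a/ (a vowel), it takes -ik, giving *bawzilnaik*.
The final sound of *uz* is /z/, which is a voiced consonant, so the suffix is -a, giving *uza*.

zidofwe, bawzilnaik, uza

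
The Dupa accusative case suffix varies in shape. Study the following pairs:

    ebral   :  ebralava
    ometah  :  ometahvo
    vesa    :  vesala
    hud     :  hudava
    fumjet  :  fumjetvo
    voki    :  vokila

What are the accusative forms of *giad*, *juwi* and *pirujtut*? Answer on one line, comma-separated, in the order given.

giadava, juwila, pirujtutvo

The suffix is conditioned by the final sound: -vo when the stem ends in a voiceless consonant (*ometah*, *fumjet*); -ava when the stem ends in a voiced consonant (*ebral*, *hud*); -la when the stem ends in a vowel (*vesa*, *voki*).
*giad* — final sound /d/ (a voiced consonant) → -ava → *giadava*.
Since the final sound of *juwi* is /i/ (a vowel), it takes -la, giving *juwila*.
*pirujtut*: final sound = /t/, a voiceless consonant → -vo → *pirujtutvo*.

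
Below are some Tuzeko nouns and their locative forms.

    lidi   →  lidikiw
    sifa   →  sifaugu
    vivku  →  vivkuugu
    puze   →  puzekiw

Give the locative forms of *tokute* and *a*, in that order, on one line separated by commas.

tokutekiw, augu

The pattern is front/back vowel harmony: -kiw when the last vowel of the stem is a front vowel (*lidi*, *puze*); -ugu when the last vowel of the stem is a back vowel (*sifa*, *vivku*).
Since the last vowel of *tokute* is /e/ (a front vowel), it takes -kiw, giving *tokutekiw*.
*a*: last vowel = /a/, a back vowel → -ugu → *augu*.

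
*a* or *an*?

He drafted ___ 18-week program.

an

The indefinite article is chosen by the initial *sound* of the following word, not its spelling.
The number *18* is spoken "eighteen", beginning with /ˌeɪˈtiːn/ — a vowel sound.
So the article is *an*: He drafted an 18-week program.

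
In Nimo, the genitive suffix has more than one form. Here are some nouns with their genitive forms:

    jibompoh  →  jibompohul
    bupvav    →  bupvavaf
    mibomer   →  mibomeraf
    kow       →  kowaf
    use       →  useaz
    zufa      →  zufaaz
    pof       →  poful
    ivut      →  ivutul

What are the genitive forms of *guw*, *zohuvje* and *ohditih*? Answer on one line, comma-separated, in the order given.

guwaf, zohuvjeaz, ohditihul

The alternation tracks the final sound of the stem — -ul when the stem ends in a voiceless consonant (*jibompoh*, *pof*, *ivut*); -af when the stem ends in a voiced consonant (*bupvav*, *mibomer*, *kow*); -az when the stem ends in a vowel (*use*, *zufa*).
*guw*: final sound = /w/, a voiced consonant → -af → *guwaf*.
Since the final sound of *zohuvje* is /e/ (a vowel), it takes -az, giving *zohuvjeaz*.
*ohditih*: final sound = /h/, a voiceless consonant → -ul → *ohditihul*.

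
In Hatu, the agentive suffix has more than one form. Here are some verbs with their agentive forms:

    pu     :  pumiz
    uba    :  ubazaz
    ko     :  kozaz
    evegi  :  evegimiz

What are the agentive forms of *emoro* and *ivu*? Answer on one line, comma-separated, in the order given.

Looking at the last vowel of each stem: -miz when the last vowel of the stem is a high vowel (*pu*, *evegi*); -zaz when the last vowel of the stem is a non-high vowel (*uba*, *ko*).
*emoro* — last vowel /o/ (a non-high vowel) → -zaz → *emorozaz*.
*ivu*: last vowel = /u/, a high vowel → -miz → *ivumiz*.

emorozaz, ivumiz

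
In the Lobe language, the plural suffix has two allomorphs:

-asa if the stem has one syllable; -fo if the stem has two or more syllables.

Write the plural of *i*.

iasa

*i* (one syllable) → -asa → *iasa*.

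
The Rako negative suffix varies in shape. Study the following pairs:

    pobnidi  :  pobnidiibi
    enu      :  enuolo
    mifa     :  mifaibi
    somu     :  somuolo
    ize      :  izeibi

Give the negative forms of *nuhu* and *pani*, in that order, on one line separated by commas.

nuhuolo, paniibi

The alternation tracks the last vowel of the stem — -olo when the last vowel of the stem is a rounded vowel (*enu*, *somu*); -ibi when the last vowel of the stem is an unrounded vowel (*pobnidi*, *mifa*, *ize*).
The last vowel of *nuhu* is /u/, which is a rounded vowel, so the suffix is -olo, giving *nuhuolo*.
*pani*: last vowel = /i/, an unrounded vowel → -ibi → *paniibi*.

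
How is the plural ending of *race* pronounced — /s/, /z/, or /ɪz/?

/ɪz/

The stem *race* ends in a sibilant (/s, z, ʃ, ʒ, tʃ, dʒ/).
The plural suffix surfaces as /ɪz/ after sibilants, /s/ after other voiceless consonants, and /z/ after other voiced sounds.
So the plural -s on *race* is pronounced /ɪz/.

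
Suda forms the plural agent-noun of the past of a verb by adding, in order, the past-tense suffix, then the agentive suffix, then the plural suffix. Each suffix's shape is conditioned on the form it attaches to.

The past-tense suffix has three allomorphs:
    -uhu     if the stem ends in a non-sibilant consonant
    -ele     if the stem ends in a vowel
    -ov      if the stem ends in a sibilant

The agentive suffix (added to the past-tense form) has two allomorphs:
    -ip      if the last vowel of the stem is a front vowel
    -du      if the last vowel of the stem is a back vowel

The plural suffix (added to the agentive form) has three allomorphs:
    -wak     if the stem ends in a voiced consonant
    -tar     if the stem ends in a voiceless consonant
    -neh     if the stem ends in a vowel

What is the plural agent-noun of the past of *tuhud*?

*tuhud*: final sound = /d/, a non-sibilant consonant → -uhu → *tuhuduhu*.
The last vowel of the past-tense form *tuhuduhu* is /u/, which is a back vowel, so the agentive suffix is -du, giving *tuhuduhudu*.
The agentive form *tuhuduhudu*: final sound = /u/, a vowel → -neh → *tuhuduhuduneh*.

tuhuduhuduneh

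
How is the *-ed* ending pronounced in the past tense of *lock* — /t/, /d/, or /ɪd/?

/t/

The stem *lock* ends in a voiceless consonant other than /t/.
The -ed suffix is realized as /ɪd/ after /t, d/; as /t/ after other voiceless consonants; and as /d/ after other voiced sounds.
So -ed on *lock* is pronounced /t/.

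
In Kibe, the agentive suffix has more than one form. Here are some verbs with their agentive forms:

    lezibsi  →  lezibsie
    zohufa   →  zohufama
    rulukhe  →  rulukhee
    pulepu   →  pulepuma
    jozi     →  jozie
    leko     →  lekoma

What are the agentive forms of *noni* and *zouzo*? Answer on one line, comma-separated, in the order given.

nonie, zouzoma

The pattern is front/back vowel harmony: -e when the last vowel of the stem is a front vowel (*lezibsi*, *rulukhe*, *jozi*); -ma when the last vowel of the stem is a back vowel (*zohufa*, *pulepu*, *leko*).
*noni*: last vowel = /i/, a front vowel → -e → *nonie*.
Since the last vowel of *zouzo* is /o/ (a back vowel), it takes -ma, giving *zouzoma*.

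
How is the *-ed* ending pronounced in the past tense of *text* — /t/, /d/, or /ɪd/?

The stem *text* ends in /t/ or /d/.
The -ed suffix is realized as /ɪd/ after /t, d/; as /t/ after other voiceless consonants; and as /d/ after other voiced sounds.
So -ed on *text* is pronounced /ɪd/.

/ɪd/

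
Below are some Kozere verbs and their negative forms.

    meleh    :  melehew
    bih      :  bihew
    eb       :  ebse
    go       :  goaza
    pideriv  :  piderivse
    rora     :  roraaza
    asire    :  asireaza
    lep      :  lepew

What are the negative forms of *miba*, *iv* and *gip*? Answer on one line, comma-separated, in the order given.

mibaaza, ivse, gipew

The alternation tracks the final sound of the stem — -ew when the stem ends in a voiceless consonant (*meleh*, *bih*, *lep*); -se when the stem ends in a voiced consonant (*eb*, *pideriv*); -aza when the stem ends in a vowel (*go*, *rora*, *asire*).
*miba* — final sound /a/ (a vowel) → -aza → *mibaaza*.
Since the final sound of *iv* is /v/ (a voiced consonant), it takes -se, giving *ivse*.
*gip*: final sound = /p/, a voiceless consonant → -ew → *gipew*.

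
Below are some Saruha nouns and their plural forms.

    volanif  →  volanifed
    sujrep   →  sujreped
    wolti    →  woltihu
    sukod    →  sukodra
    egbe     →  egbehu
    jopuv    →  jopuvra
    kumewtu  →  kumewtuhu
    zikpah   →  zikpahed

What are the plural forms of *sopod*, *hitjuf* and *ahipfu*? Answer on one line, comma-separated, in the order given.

sopodra, hitjufed, ahipfuhu

The pattern is voicing of the final sound: -ed when the stem ends in a voiceless consonant (*volanif*, *sujrep*, *zikpah*); -ra when the stem ends in a voiced consonant (*sukod*, *jopuv*); -hu when the stem ends in a vowel (*wolti*, *egbe*, *kumewtu*).
*sopod* — final sound /d/ (a voiced consonant) → -ra → *sopodra*.
Since the final sound of *hitjuf* is /f/ (a voiceless consonant), it takes -ed, giving *hitjufed*.
*ahipfu*: final sound = /u/, a vowel → -hu → *ahipfuhu*.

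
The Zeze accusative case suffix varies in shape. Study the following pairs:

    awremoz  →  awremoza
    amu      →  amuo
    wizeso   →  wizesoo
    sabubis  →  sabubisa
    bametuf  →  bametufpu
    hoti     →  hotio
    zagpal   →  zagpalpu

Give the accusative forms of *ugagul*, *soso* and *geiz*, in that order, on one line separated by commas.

Looking at the final sound of each stem: -a when the stem ends in a sibilant (*awremoz*, *sabubis*); -pu when the stem ends in a non-sibilant consonant (*bametuf*, *zagpal*); -o when the stem ends in a vowel (*amu*, *wizeso*, *hoti*).
*ugagul*: final sound = /l/, a non-sibilant consonant → -pu → *ugagulpu*.
*soso*: final sound = /o/, a vowel → -o → *sosoo*.
The final sound of *geiz* is /z/, which is a sibilant, so the suffix is -a, giving *geiza*.

ugagulpu, sosoo, geiza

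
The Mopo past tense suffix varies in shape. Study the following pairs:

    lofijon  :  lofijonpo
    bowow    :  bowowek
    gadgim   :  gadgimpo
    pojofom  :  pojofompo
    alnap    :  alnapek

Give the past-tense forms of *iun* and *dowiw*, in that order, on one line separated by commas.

The pattern is nasality of the final consonant: -po when the stem ends in a nasal (*lofijon*, *gadgim*, *pojofom*); -ek when the stem ends in a non-nasal consonant (*bowow*, *alnap*).
*iun* — final consonant /n/ (a nasal) → -po → *iunpo*.
*dowiw* — final consonant /w/ (non-nasal) → -ek → *dowiwek*.

iunpo, dowiwek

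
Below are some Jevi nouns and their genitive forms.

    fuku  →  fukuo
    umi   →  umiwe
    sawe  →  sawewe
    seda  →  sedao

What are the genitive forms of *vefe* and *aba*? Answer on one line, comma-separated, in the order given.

The pattern is front/back vowel harmony: -we when the last vowel of the stem is a front vowel (*umi*, *sawe*); -o when the last vowel of the stem is a back vowel (*fuku*, *seda*).
The last vowel of *vefe* is /e/, which is a front vowel, so the suffix is -we, giving *vefewe*.
The last vowel of *aba* is /a/, which is a back vowel, so the suffix is -o, giving *abao*.

vefewe, abao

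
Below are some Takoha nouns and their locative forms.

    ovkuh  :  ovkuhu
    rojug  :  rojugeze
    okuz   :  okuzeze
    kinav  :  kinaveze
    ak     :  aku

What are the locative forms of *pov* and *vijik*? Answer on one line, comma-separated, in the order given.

poveze, vijiku

Looking at the final consonant of each stem: -u when the stem ends in a voiceless consonant (*ovkuh*, *ak*); -eze when the stem ends in a voiced consonant (*rojug*, *okuz*, *kinav*).
*pov*: final consonant = /v/, voiced → -eze → *poveze*.
The final consonant of *vijik* is /k/, which is voiceless, so the suffix is -u, giving *vijiku*.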